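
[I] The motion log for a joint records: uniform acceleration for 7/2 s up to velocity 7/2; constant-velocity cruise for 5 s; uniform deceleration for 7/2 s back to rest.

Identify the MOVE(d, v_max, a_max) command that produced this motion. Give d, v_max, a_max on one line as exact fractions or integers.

a_max = (7/2)/(7/2) = 1
d_a = ½·7/2·7/2 = 49/8; d_c = 7/2·5 = 35/2
d = 2·49/8 + 35/2 = 119/4
t_c = 5 > 0 so v_max = 7/2

d=119/4 v_max=7/2 a_max=1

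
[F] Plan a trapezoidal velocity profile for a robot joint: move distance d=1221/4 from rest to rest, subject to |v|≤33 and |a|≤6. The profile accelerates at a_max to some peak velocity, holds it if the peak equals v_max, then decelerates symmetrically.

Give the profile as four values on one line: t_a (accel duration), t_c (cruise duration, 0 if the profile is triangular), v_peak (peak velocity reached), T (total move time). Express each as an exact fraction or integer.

t_a=11/2 t_c=15/4 v_peak=33 T=59/4

(v_max)²/a_max = 33²/6 = 363/2
1221/4 ≥ 363/2 → trapezoidal
t_a = 33/6 = 11/2; v_peak = 33
d_cruise = 1221/4 − 363/2 = 495/4; t_c = (495/4)/33 = 15/4
T = 2·11/2 + 15/4 = 59/4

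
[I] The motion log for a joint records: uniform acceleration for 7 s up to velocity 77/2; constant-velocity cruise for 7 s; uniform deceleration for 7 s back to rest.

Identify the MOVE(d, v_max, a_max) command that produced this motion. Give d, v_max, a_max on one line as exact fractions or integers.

d=539 v_max=77/2 a_max=11/2

a_max = (77/2)/7 = 11/2
d_a = ½·77/2·7 = 539/4; d_c = 77/2·7 = 539/2
d = 2·539/4 + 539/2 = 539
t_c = 7 > 0 → v_max = v_peak = 77/2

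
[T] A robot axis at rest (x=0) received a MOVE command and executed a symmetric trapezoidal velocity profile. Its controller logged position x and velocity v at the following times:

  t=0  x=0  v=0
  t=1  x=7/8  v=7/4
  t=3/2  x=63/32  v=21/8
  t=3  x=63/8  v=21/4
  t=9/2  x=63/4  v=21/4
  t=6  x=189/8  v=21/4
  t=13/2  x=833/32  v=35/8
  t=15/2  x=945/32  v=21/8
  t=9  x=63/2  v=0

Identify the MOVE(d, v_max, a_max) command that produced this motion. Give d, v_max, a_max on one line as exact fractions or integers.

d=63/2 v_max=21/4 a_max=7/4

final state: t=9, x=63/2, v=0 → d = 63/2
a_max = (7/4−0)/(1−0) = 7/4
max v = 21/4 over t∈[3,6] → v_max = 21/4
check: 21/4·(3+3) = 63/2 ✓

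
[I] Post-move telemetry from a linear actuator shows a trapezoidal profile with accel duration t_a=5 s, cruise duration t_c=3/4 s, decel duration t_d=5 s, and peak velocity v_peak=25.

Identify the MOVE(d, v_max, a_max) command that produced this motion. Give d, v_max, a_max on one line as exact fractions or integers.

a_max = 25/5 = 5
d_a = ½·25·5 = 125/2; d_c = 25·3/4 = 75/4
d = 2·125/2 + 75/4 = 575/4
t_c = 3/4 > 0 → v_max = v_peak = 25

d=575/4 v_max=25 a_max=5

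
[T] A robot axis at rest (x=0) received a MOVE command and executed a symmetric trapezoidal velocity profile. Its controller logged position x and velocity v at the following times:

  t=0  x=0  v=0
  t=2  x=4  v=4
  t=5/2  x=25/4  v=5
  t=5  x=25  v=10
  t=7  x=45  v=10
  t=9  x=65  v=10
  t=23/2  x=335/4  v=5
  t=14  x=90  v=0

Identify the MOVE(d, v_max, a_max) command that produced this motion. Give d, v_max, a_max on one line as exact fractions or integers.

d=90 v_max=10 a_max=2

final state: t=14, x=90, v=0 → d = 90
a_max = (4−0)/(2−0) = 2
max v = 10 over t∈[5,9] → v_max = 10
check: 10·(5+4) = 90 ✓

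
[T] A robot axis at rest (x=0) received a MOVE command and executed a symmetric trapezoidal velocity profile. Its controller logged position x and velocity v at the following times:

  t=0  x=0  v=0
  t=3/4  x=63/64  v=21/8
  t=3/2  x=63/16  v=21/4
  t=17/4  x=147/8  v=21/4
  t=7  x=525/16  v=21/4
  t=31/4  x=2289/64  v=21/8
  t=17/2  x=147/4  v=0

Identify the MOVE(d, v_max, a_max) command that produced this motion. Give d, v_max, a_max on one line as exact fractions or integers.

final state: t=17/2, x=147/4, v=0 → d = 147/4
a_max = (21/8−0)/(3/4−0) = 7/2
max v = 21/4 over t∈[3/2,7] → v_max = 21/4
check: 21/4·(3/2+11/2) = 147/4 ✓

d=147/4 v_max=21/4 a_max=7/2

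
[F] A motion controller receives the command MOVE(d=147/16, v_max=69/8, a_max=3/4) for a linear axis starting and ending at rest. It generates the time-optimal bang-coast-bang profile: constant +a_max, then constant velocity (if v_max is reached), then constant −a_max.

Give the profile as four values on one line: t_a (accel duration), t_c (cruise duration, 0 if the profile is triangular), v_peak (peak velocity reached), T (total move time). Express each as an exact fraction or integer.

t_a=7/2 t_c=0 v_peak=21/8 T=7

(v_max)²/a_max = (69/8)²/(3/4) = 1587/16
147/16 < 1587/16 ⇒ no cruise
v_peak = √(147/16·3/4) = √(441/64) = 21/8
t_a = (21/8)/(3/4) = 7/2; t_c = 0
T = 2·7/2 = 7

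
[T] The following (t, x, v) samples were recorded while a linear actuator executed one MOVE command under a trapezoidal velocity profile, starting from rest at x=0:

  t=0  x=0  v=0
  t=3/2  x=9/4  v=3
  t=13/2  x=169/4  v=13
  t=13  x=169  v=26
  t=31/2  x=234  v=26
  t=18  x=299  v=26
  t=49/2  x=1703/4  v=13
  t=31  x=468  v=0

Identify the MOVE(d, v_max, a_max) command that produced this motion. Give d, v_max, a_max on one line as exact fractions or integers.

d=468 v_max=26 a_max=2

final state: t=31, x=468, v=0 → d = 468
a_max = (3−0)/(3/2−0) = 2
max v = 26 over t∈[13,18] → v_max = 26
check: 26·(13+5) = 468 ✓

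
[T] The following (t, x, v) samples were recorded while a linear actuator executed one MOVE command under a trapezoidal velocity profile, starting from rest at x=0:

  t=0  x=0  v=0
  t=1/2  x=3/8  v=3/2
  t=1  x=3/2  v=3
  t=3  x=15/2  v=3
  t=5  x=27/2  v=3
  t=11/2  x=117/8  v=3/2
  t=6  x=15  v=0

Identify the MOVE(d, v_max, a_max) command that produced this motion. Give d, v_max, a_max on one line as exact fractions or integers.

final state: t=6, x=15, v=0 → d = 15
a_max = (3/2−0)/(1/2−0) = 3
max v = 3 over t∈[1,5] → v_max = 3
check: 3·(1+4) = 15 ✓

d=15 v_max=3 a_max=3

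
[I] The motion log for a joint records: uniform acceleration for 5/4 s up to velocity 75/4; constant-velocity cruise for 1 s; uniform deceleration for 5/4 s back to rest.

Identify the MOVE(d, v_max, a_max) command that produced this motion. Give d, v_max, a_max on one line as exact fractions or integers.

a_max = (75/4)/(5/4) = 15
d_a = ½·75/4·5/4 = 375/32; d_c = 75/4·1 = 75/4
d = 2·375/32 + 75/4 = 675/16
t_c = 1 > 0 ⇒ limit active, v_max = 75/4

d=675/16 v_max=75/4 a_max=15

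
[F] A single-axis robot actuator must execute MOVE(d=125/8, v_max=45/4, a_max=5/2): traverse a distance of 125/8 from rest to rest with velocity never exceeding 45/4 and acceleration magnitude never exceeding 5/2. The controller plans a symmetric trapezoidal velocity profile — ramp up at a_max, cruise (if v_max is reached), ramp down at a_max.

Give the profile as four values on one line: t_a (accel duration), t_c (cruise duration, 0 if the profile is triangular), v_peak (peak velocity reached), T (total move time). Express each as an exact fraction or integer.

t_a=5/2 t_c=0 v_peak=25/4 T=5

(v_max)²/a_max = (45/4)²/(5/2) = 405/8
125/8 < 405/8 → triangular
v_peak = √(125/8·5/2) = √(625/16) = 25/4
t_a = (25/4)/(5/2) = 5/2; t_c = 0
T = 2·5/2 = 5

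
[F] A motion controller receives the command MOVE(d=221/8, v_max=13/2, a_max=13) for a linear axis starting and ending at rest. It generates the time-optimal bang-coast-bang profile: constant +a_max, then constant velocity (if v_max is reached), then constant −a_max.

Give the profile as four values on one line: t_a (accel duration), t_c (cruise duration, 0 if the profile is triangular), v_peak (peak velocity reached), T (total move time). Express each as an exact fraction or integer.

t_a=1/2 t_c=15/4 v_peak=13/2 T=19/4

v_max²/a_max = (13/2)²/13 = 13/4
221/8 ≥ 13/4 → trapezoidal
t_a = (13/2)/13 = 1/2; v_peak = 13/2
d_cruise = 221/8 − 13/4 = 195/8; t_c = (195/8)/(13/2) = 15/4
T = 2·1/2 + 15/4 = 19/4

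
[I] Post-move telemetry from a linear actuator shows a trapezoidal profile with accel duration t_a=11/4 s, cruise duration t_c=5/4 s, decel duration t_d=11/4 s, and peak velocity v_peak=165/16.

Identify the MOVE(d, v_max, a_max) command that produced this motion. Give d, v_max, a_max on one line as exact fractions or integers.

a_max = (165/16)/(11/4) = 15/4
d_a = ½·165/16·11/4 = 1815/128; d_c = 165/16·5/4 = 825/64
d = 2·1815/128 + 825/64 = 165/4
t_c = 5/4 > 0 ⇒ limit active, v_max = 165/16

d=165/4 v_max=165/16 a_max=15/4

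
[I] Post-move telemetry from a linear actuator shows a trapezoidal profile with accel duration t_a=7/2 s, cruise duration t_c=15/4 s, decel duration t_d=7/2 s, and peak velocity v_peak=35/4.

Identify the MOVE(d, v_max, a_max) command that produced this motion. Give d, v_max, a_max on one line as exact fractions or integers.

a_max = (35/4)/(7/2) = 5/2
d_a = ½·35/4·7/2 = 245/16; d_c = 35/4·15/4 = 525/16
d = 2·245/16 + 525/16 = 1015/16
t_c = 15/4 > 0 so v_max = 35/4

d=1015/16 v_max=35/4 a_max=5/2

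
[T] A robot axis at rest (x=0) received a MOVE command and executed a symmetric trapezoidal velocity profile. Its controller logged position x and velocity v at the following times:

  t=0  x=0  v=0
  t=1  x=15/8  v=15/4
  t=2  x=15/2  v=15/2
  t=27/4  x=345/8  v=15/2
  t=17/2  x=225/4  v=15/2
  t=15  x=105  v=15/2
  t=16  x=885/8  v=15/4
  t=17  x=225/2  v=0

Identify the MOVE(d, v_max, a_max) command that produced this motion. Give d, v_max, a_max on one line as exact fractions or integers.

final state: t=17, x=225/2, v=0 → d = 225/2
a_max = (15/4−0)/(1−0) = 15/4
max v = 15/2 over t∈[2,15] → v_max = 15/2
check: 15/2·(2+13) = 225/2 ✓

d=225/2 v_max=15/2 a_max=15/4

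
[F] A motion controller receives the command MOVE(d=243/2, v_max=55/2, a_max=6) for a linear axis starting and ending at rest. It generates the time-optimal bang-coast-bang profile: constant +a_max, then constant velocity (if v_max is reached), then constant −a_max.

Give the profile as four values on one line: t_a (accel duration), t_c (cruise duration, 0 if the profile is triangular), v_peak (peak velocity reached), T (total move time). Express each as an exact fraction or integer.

(v_max)²/a_max = (55/2)²/6 = 3025/24
243/2 < 3025/24 ⇒ no cruise
v_peak = √(243/2·6) = √729 = 27
t_a = 27/6 = 9/2; t_c = 0
T = 2·9/2 = 9

t_a=9/2 t_c=0 v_peak=27 T=9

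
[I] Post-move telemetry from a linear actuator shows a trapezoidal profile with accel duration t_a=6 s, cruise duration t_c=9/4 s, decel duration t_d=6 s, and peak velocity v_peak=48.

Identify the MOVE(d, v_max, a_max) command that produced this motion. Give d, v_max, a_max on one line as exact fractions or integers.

d=396 v_max=48 a_max=8

a_max = 48/6 = 8
d_a = ½·48·6 = 144; d_c = 48·9/4 = 108
d = 2·144 + 108 = 396
t_c = 9/4 > 0 ⇒ limit active, v_max = 48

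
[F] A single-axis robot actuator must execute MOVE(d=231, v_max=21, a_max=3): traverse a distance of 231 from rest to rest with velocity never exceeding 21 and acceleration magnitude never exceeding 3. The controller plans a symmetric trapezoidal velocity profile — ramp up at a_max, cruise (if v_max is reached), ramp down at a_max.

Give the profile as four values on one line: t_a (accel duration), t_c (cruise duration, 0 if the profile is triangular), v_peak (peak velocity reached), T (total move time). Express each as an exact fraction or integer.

v_max²/a_max = 21²/3 = 147
231 ≥ 147 → trapezoidal
t_a = 21/3 = 7; v_peak = 21
d_cruise = 231 − 147 = 84; t_c = 84/21 = 4
T = 2·7 + 4 = 18

t_a=7 t_c=4 v_peak=21 T=18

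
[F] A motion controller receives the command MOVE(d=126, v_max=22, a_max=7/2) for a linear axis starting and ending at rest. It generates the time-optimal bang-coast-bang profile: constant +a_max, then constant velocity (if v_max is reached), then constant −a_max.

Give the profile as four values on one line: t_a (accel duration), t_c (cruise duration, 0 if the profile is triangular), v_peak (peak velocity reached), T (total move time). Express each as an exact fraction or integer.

t_a=6 t_c=0 v_peak=21 T=12

(v_max)²/a_max = 22²/(7/2) = 968/7
126 < 968/7 ⇒ no cruise
v_peak = √(126·7/2) = √441 = 21
t_a = 21/(7/2) = 6; t_c = 0
T = 2·6 = 12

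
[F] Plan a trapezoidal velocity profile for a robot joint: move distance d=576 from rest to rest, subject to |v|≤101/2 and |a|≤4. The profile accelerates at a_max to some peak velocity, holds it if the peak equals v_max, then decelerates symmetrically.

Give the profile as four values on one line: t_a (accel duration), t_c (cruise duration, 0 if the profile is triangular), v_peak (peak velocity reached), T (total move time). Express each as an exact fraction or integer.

(v_max)²/a_max = (101/2)²/4 = 10201/16
576 < 10201/16 ⇒ no cruise
v_peak = √(576·4) = √2304 = 48
t_a = 48/4 = 12; t_c = 0
T = 2·12 = 24

t_a=12 t_c=0 v_peak=48 T=24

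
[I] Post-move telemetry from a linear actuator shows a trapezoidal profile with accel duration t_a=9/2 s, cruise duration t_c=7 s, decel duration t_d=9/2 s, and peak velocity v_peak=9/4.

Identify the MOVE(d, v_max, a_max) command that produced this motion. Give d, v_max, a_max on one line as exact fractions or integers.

a_max = (9/4)/(9/2) = 1/2
d_a = ½·9/4·9/2 = 81/16; d_c = 9/4·7 = 63/4
d = 2·81/16 + 63/4 = 207/8
t_c = 7 > 0 → v_max = v_peak = 9/4

d=207/8 v_max=9/4 a_max=1/2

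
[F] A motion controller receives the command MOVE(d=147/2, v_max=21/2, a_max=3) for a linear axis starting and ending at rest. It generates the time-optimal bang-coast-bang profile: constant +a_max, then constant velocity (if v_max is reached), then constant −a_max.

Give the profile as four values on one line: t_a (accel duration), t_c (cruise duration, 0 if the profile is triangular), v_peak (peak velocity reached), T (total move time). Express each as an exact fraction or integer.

t_a=7/2 t_c=7/2 v_peak=21/2 T=21/2

v_max²/a_max = (21/2)²/3 = 147/4
147/2 ≥ 147/4 so v_max reached
t_a = (21/2)/3 = 7/2; v_peak = 21/2
d_cruise = 147/2 − 147/4 = 147/4; t_c = (147/4)/(21/2) = 7/2
T = 2·7/2 + 7/2 = 21/2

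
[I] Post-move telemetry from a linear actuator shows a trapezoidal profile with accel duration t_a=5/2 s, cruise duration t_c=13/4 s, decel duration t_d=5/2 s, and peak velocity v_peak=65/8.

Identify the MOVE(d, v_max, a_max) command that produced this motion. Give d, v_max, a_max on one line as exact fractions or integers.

a_max = (65/8)/(5/2) = 13/4
d_a = ½·65/8·5/2 = 325/32; d_c = 65/8·13/4 = 845/32
d = 2·325/32 + 845/32 = 1495/32
t_c = 13/4 > 0 ⇒ limit active, v_max = 65/8

d=1495/32 v_max=65/8 a_max=13/4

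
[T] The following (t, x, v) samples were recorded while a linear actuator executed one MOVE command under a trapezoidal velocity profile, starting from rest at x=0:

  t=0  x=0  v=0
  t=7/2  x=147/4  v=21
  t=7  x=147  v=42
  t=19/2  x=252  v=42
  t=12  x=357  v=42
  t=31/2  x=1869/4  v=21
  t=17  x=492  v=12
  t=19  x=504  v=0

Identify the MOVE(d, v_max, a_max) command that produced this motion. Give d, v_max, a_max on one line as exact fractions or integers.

d=504 v_max=42 a_max=6

final state: t=19, x=504, v=0 → d = 504
a_max = (21−0)/(7/2−0) = 6
max v = 42 over t∈[7,12] → v_max = 42
check: 42·(7+5) = 504 ✓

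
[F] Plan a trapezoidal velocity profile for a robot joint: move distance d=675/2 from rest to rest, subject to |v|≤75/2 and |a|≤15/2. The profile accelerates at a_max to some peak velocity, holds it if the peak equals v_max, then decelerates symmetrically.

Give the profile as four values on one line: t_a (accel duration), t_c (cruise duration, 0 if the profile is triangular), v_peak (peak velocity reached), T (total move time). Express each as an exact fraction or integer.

t_a=5 t_c=4 v_peak=75/2 T=14

(v_max)²/a_max = (75/2)²/(15/2) = 375/2
675/2 ≥ 375/2 → trapezoidal
t_a = (75/2)/(15/2) = 5; v_peak = 75/2
d_cruise = 675/2 − 375/2 = 150; t_c = 150/(75/2) = 4
T = 2·5 + 4 = 14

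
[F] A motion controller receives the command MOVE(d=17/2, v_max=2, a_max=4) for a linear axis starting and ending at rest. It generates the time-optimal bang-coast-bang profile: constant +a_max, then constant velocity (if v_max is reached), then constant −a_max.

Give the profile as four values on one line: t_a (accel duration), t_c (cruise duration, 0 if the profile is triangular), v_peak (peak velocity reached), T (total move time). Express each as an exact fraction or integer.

t_a=1/2 t_c=15/4 v_peak=2 T=19/4

v_max²/a_max = 2²/4 = 1
17/2 ≥ 1 → trapezoidal
t_a = 2/4 = 1/2; v_peak = 2
d_cruise = 17/2 − 1 = 15/2; t_c = (15/2)/2 = 15/4
T = 2·1/2 + 15/4 = 19/4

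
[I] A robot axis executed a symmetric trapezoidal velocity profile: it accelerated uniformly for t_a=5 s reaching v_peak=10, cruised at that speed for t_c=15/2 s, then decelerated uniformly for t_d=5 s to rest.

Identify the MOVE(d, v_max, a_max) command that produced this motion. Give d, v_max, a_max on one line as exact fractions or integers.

d=125 v_max=10 a_max=2

a_max = 10/5 = 2
d_a = ½·10·5 = 25; d_c = 10·15/2 = 75
d = 2·25 + 75 = 125
t_c = 15/2 > 0 → v_max = v_peak = 10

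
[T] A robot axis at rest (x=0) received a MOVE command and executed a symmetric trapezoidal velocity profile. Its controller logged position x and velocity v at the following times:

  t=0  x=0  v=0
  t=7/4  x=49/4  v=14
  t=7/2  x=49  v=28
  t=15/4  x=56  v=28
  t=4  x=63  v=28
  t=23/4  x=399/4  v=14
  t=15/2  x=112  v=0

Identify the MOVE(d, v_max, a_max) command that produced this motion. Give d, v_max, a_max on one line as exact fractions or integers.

d=112 v_max=28 a_max=8

final state: t=15/2, x=112, v=0 → d = 112
a_max = (14−0)/(7/4−0) = 8
max v = 28 over t∈[7/2,4] → v_max = 28
check: 28·(7/2+1/2) = 112 ✓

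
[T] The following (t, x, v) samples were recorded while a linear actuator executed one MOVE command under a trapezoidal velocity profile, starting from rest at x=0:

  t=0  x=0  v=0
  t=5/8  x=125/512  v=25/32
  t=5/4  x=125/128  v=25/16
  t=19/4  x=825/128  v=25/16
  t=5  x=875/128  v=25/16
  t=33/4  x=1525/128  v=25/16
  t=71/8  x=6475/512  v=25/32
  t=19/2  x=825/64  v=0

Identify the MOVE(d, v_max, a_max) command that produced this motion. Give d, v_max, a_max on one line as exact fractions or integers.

d=825/64 v_max=25/16 a_max=5/4

final state: t=19/2, x=825/64, v=0 → d = 825/64
a_max = (25/32−0)/(5/8−0) = 5/4
max v = 25/16 over t∈[5/4,33/4] → v_max = 25/16
check: 25/16·(5/4+7) = 825/64 ✓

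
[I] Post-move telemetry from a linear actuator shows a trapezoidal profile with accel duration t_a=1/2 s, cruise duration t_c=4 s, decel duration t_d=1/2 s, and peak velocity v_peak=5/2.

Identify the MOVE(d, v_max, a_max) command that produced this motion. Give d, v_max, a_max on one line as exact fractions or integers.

d=45/4 v_max=5/2 a_max=5

a_max = (5/2)/(1/2) = 5
d_a = ½·5/2·1/2 = 5/8; d_c = 5/2·4 = 10
d = 2·5/8 + 10 = 45/4
t_c = 4 > 0 → v_max = v_peak = 5/2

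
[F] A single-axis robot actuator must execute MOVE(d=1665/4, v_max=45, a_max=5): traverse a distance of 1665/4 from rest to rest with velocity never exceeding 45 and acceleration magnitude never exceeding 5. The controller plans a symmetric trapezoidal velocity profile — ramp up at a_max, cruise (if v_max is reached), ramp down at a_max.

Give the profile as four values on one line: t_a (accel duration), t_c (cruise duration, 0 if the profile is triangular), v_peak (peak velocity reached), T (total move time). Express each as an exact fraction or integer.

t_a=9 t_c=1/4 v_peak=45 T=73/4

v_max²/a_max = 45²/5 = 405
1665/4 ≥ 405 so v_max reached
t_a = 45/5 = 9; v_peak = 45
d_cruise = 1665/4 − 405 = 45/4; t_c = (45/4)/45 = 1/4
T = 2·9 + 1/4 = 73/4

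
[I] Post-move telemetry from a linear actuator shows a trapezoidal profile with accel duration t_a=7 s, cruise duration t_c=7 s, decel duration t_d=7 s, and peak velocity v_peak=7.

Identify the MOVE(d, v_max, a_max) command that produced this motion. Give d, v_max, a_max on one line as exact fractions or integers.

a_max = 7/7 = 1
d_a = ½·7·7 = 49/2; d_c = 7·7 = 49
d = 2·49/2 + 49 = 98
t_c = 7 > 0 → v_max = v_peak = 7

d=98 v_max=7 a_max=1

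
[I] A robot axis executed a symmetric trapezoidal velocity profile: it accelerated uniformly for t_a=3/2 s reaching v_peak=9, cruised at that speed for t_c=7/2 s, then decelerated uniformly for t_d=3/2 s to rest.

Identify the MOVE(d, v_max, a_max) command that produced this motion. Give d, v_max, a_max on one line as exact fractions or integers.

a_max = 9/(3/2) = 6
d_a = ½·9·3/2 = 27/4; d_c = 9·7/2 = 63/2
d = 2·27/4 + 63/2 = 45
t_c = 7/2 > 0 so v_max = 9

d=45 v_max=9 a_max=6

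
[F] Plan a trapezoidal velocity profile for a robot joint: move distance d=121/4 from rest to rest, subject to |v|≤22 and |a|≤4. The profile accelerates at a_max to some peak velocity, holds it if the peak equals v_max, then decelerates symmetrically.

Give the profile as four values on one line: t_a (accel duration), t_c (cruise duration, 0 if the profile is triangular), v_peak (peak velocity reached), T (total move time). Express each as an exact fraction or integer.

t_a=11/4 t_c=0 v_peak=11 T=11/2

vₘ²/aₘ = 22²/4 = 121
121/4 < 121 → triangular
v_peak = √(121/4·4) = √121 = 11
t_a = 11/4; t_c = 0
T = 2·11/4 = 11/2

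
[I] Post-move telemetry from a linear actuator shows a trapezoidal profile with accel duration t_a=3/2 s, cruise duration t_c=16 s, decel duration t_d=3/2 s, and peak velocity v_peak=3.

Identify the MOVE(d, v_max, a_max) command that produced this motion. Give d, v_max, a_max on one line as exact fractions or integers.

d=105/2 v_max=3 a_max=2

a_max = 3/(3/2) = 2
d_a = ½·3·3/2 = 9/4; d_c = 3·16 = 48
d = 2·9/4 + 48 = 105/2
t_c = 16 > 0 so v_max = 3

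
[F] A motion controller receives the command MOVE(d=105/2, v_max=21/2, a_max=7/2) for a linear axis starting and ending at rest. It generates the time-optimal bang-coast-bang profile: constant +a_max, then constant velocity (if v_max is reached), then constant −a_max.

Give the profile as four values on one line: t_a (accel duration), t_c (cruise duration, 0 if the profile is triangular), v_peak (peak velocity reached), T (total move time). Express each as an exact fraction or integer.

vₘ²/aₘ = (21/2)²/(7/2) = 63/2
105/2 ≥ 63/2 → trapezoidal
t_a = (21/2)/(7/2) = 3; v_peak = 21/2
d_cruise = 105/2 − 63/2 = 21; t_c = 21/(21/2) = 2
T = 2·3 + 2 = 8

t_a=3 t_c=2 v_peak=21/2 T=8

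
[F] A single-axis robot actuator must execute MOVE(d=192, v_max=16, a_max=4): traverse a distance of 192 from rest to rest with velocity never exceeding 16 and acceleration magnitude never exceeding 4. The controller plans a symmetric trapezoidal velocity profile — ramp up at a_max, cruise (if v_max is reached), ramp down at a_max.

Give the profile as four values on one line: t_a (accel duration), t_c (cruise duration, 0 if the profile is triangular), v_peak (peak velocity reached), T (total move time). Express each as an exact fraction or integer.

(v_max)²/a_max = 16²/4 = 64
192 ≥ 64 so v_max reached
t_a = 16/4 = 4; v_peak = 16
d_cruise = 192 − 64 = 128; t_c = 128/16 = 8
T = 2·4 + 8 = 16

t_a=4 t_c=8 v_peak=16 T=16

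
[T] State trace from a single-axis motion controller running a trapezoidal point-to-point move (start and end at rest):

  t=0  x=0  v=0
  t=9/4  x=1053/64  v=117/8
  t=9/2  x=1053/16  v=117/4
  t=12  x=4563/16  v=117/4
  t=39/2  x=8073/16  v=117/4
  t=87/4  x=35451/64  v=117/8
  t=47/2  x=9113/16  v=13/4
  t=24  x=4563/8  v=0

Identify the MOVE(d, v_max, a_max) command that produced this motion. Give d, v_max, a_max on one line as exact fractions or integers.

d=4563/8 v_max=117/4 a_max=13/2

final state: t=24, x=4563/8, v=0 → d = 4563/8
a_max = (117/8−0)/(9/4−0) = 13/2
max v = 117/4 over t∈[9/2,39/2] → v_max = 117/4
check: 117/4·(9/2+15) = 4563/8 ✓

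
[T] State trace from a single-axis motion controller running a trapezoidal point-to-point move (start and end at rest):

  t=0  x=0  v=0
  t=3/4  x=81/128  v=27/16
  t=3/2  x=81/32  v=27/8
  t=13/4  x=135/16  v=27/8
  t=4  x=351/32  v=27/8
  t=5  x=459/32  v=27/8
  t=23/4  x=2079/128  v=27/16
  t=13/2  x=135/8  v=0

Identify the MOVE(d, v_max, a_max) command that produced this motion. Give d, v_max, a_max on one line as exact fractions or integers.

final state: t=13/2, x=135/8, v=0 → d = 135/8
a_max = (27/16−0)/(3/4−0) = 9/4
max v = 27/8 over t∈[3/2,5] → v_max = 27/8
check: 27/8·(3/2+7/2) = 135/8 ✓

d=135/8 v_max=27/8 a_max=9/4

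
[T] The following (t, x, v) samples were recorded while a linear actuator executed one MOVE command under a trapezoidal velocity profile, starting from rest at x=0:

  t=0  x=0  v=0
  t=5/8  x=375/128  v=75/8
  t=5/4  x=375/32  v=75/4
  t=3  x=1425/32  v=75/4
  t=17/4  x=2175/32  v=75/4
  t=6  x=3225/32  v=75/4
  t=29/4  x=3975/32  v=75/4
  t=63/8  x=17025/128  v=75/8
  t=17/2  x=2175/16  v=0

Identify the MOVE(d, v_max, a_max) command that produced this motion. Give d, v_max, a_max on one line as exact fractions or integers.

d=2175/16 v_max=75/4 a_max=15

final state: t=17/2, x=2175/16, v=0 → d = 2175/16
a_max = (75/8−0)/(5/8−0) = 15
max v = 75/4 over t∈[5/4,29/4] → v_max = 75/4
check: 75/4·(5/4+6) = 2175/16 ✓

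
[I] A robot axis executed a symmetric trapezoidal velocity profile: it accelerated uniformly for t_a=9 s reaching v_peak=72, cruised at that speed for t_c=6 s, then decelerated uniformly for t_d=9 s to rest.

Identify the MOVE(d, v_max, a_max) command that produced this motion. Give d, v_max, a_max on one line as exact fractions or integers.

d=1080 v_max=72 a_max=8

a_max = 72/9 = 8
d_a = ½·72·9 = 324; d_c = 72·6 = 432
d = 2·324 + 432 = 1080
t_c = 6 > 0 → v_max = v_peak = 72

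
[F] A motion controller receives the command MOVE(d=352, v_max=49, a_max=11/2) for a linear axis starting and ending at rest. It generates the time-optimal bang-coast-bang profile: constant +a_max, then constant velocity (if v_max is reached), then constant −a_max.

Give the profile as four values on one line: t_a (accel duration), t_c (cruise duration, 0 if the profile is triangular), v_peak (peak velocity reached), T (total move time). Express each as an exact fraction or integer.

v_max²/a_max = 49²/(11/2) = 4802/11
352 < 4802/11 so t_c = 0
v_peak = √(352·11/2) = √1936 = 44
t_a = 44/(11/2) = 8; t_c = 0
T = 2·8 = 16

t_a=8 t_c=0 v_peak=44 T=16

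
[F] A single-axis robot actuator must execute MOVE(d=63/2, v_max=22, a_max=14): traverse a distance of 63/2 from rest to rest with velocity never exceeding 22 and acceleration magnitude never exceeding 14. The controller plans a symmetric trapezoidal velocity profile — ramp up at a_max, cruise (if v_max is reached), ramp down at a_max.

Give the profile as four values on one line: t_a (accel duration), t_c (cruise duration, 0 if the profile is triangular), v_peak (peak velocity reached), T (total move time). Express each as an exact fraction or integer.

t_a=3/2 t_c=0 v_peak=21 T=3

v_max²/a_max = 22²/14 = 242/7
63/2 < 242/7 so t_c = 0
v_peak = √(63/2·14) = √441 = 21
t_a = 21/14 = 3/2; t_c = 0
T = 2·3/2 = 3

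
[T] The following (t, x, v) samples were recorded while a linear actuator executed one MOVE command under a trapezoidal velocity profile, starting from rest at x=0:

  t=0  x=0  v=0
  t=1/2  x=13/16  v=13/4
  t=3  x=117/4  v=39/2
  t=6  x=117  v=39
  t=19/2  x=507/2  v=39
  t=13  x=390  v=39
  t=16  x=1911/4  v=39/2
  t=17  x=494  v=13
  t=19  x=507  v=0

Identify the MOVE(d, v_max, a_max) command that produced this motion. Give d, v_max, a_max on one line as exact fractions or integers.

d=507 v_max=39 a_max=13/2

final state: t=19, x=507, v=0 → d = 507
a_max = (13/4−0)/(1/2−0) = 13/2
max v = 39 over t∈[6,13] → v_max = 39
check: 39·(6+7) = 507 ✓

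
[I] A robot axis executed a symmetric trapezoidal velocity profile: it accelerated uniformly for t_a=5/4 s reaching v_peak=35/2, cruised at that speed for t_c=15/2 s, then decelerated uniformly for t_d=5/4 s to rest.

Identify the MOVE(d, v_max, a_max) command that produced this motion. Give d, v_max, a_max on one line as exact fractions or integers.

a_max = (35/2)/(5/4) = 14
d_a = ½·35/2·5/4 = 175/16; d_c = 35/2·15/2 = 525/4
d = 2·175/16 + 525/4 = 1225/8
t_c = 15/2 > 0 → v_max = v_peak = 35/2

d=1225/8 v_max=35/2 a_max=14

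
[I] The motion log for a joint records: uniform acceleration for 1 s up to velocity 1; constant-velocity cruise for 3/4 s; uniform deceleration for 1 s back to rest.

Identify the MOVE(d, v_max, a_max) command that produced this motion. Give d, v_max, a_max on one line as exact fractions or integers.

d=7/4 v_max=1 a_max=1

a_max = 1/1 = 1
d_a = ½·1·1 = 1/2; d_c = 1·3/4 = 3/4
d = 2·1/2 + 3/4 = 7/4
t_c = 3/4 > 0 → v_max = v_peak = 1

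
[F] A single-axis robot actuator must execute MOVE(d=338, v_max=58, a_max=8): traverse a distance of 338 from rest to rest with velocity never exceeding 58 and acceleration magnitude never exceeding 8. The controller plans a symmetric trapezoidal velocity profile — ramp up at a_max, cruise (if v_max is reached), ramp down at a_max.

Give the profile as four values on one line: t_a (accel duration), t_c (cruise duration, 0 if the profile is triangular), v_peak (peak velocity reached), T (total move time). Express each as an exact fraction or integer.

vₘ²/aₘ = 58²/8 = 841/2
338 < 841/2 so t_c = 0
v_peak = √(338·8) = √2704 = 52
t_a = 52/8 = 13/2; t_c = 0
T = 2·13/2 = 13

t_a=13/2 t_c=0 v_peak=52 T=13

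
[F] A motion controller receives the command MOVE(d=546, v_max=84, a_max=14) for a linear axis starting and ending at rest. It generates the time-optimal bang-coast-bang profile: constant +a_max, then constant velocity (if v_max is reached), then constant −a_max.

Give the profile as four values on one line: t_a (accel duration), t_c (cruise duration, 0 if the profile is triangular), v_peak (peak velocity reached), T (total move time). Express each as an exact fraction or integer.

vₘ²/aₘ = 84²/14 = 504
546 ≥ 504 so v_max reached
t_a = 84/14 = 6; v_peak = 84
d_cruise = 546 − 504 = 42; t_c = 42/84 = 1/2
T = 2·6 + 1/2 = 25/2

t_a=6 t_c=1/2 v_peak=84 T=25/2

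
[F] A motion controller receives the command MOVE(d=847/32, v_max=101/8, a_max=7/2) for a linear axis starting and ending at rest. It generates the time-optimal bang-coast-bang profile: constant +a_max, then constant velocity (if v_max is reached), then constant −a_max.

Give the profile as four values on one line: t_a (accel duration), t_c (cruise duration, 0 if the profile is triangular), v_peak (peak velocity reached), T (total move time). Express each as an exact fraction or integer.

t_a=11/4 t_c=0 v_peak=77/8 T=11/2

v_max²/a_max = (101/8)²/(7/2) = 10201/224
847/32 < 10201/224 ⇒ no cruise
v_peak = √(847/32·7/2) = √(5929/64) = 77/8
t_a = (77/8)/(7/2) = 11/4; t_c = 0
T = 2·11/4 = 11/2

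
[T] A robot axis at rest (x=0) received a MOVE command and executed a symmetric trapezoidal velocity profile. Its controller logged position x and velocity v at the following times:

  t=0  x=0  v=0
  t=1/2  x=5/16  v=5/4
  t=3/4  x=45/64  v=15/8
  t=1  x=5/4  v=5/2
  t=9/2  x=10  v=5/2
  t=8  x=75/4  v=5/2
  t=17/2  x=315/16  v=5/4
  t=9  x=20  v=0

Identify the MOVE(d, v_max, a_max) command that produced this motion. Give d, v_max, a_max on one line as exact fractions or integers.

d=20 v_max=5/2 a_max=5/2

final state: t=9, x=20, v=0 → d = 20
a_max = (5/4−0)/(1/2−0) = 5/2
max v = 5/2 over t∈[1,8] → v_max = 5/2
check: 5/2·(1+7) = 20 ✓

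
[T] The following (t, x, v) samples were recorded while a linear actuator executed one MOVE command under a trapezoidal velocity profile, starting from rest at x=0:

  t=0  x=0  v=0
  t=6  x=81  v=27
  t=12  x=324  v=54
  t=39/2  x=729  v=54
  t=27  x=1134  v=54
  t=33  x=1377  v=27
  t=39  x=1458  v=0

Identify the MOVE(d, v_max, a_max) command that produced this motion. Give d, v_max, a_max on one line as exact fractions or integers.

d=1458 v_max=54 a_max=9/2

final state: t=39, x=1458, v=0 → d = 1458
a_max = (27−0)/(6−0) = 9/2
max v = 54 over t∈[12,27] → v_max = 54
check: 54·(12+15) = 1458 ✓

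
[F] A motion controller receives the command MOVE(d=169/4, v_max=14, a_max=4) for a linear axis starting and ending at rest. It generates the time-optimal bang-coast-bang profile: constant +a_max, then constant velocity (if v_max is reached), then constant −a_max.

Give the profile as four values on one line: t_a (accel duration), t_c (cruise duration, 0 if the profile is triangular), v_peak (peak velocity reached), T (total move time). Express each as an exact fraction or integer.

t_a=13/4 t_c=0 v_peak=13 T=13/2

vₘ²/aₘ = 14²/4 = 49
169/4 < 49 so t_c = 0
v_peak = √(169/4·4) = √169 = 13
t_a = 13/4; t_c = 0
T = 2·13/4 = 13/2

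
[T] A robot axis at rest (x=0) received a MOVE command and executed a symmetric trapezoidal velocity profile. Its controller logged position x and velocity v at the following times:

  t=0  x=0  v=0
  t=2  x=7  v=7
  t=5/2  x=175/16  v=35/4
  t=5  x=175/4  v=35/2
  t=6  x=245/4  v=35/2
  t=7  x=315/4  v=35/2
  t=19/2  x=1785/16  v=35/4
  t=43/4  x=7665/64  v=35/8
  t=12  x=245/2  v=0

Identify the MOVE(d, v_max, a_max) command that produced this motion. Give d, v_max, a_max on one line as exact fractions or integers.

final state: t=12, x=245/2, v=0 → d = 245/2
a_max = (7−0)/(2−0) = 7/2
max v = 35/2 over t∈[5,7] → v_max = 35/2
check: 35/2·(5+2) = 245/2 ✓

d=245/2 v_max=35/2 a_max=7/2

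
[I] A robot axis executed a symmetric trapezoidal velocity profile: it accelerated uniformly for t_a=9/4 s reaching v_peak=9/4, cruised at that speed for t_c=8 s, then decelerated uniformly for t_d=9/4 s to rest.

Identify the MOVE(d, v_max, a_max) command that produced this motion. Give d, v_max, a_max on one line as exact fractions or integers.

d=369/16 v_max=9/4 a_max=1

a_max = (9/4)/(9/4) = 1
d_a = ½·9/4·9/4 = 81/32; d_c = 9/4·8 = 18
d = 2·81/32 + 18 = 369/16
t_c = 8 > 0 ⇒ limit active, v_max = 9/4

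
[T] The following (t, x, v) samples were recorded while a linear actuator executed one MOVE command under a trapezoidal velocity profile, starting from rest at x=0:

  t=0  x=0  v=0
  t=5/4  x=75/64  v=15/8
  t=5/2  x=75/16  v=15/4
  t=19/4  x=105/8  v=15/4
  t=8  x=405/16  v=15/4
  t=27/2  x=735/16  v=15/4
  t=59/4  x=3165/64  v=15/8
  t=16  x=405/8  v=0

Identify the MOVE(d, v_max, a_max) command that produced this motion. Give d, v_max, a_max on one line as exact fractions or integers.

d=405/8 v_max=15/4 a_max=3/2

final state: t=16, x=405/8, v=0 → d = 405/8
a_max = (15/8−0)/(5/4−0) = 3/2
max v = 15/4 over t∈[5/2,27/2] → v_max = 15/4
check: 15/4·(5/2+11) = 405/8 ✓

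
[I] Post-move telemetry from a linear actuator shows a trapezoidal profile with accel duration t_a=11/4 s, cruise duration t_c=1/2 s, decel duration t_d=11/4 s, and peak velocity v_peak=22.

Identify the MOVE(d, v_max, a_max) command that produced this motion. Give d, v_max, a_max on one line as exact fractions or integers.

a_max = 22/(11/4) = 8
d_a = ½·22·11/4 = 121/4; d_c = 22·1/2 = 11
d = 2·121/4 + 11 = 143/2
t_c = 1/2 > 0 ⇒ limit active, v_max = 22

d=143/2 v_max=22 a_max=8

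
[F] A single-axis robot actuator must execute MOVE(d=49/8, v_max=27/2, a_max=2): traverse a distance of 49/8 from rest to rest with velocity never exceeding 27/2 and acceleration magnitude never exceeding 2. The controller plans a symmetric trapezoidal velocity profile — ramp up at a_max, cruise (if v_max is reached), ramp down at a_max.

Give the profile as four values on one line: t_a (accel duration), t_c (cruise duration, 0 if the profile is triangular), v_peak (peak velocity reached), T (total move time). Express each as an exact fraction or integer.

v_max²/a_max = (27/2)²/2 = 729/8
49/8 < 729/8 → triangular
v_peak = √(49/8·2) = √(49/4) = 7/2
t_a = (7/2)/2 = 7/4; t_c = 0
T = 2·7/4 = 7/2

t_a=7/4 t_c=0 v_peak=7/2 T=7/2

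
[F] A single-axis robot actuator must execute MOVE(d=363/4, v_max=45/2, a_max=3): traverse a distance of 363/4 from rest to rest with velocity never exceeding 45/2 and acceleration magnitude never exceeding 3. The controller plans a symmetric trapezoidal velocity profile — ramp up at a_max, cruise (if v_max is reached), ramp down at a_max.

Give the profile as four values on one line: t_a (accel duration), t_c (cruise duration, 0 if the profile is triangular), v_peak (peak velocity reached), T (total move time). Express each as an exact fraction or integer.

t_a=11/2 t_c=0 v_peak=33/2 T=11

v_max²/a_max = (45/2)²/3 = 675/4
363/4 < 675/4 so t_c = 0
v_peak = √(363/4·3) = √(1089/4) = 33/2
t_a = (33/2)/3 = 11/2; t_c = 0
T = 2·11/2 = 11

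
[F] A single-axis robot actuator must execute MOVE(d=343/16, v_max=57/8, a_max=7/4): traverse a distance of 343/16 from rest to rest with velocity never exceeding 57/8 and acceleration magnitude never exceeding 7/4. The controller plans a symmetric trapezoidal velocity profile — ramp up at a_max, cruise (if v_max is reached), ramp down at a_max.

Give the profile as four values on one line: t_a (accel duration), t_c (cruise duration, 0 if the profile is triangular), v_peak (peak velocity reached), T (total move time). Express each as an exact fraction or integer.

vₘ²/aₘ = (57/8)²/(7/4) = 3249/112
343/16 < 3249/112 → triangular
v_peak = √(343/16·7/4) = √(2401/64) = 49/8
t_a = (49/8)/(7/4) = 7/2; t_c = 0
T = 2·7/2 = 7

t_a=7/2 t_c=0 v_peak=49/8 T=7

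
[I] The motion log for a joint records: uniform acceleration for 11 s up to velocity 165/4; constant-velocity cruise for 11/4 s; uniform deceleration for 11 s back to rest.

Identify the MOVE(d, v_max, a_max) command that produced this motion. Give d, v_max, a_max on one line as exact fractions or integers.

a_max = (165/4)/11 = 15/4
d_a = ½·165/4·11 = 1815/8; d_c = 165/4·11/4 = 1815/16
d = 2·1815/8 + 1815/16 = 9075/16
t_c = 11/4 > 0 so v_max = 165/4

d=9075/16 v_max=165/4 a_max=15/4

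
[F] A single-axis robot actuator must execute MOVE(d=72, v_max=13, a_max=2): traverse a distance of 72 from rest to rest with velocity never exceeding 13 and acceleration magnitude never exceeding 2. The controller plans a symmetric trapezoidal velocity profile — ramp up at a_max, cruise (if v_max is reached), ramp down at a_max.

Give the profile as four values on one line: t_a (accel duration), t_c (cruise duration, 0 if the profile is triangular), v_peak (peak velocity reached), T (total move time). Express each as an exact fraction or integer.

t_a=6 t_c=0 v_peak=12 T=12

(v_max)²/a_max = 13²/2 = 169/2
72 < 169/2 ⇒ no cruise
v_peak = √(72·2) = √144 = 12
t_a = 12/2 = 6; t_c = 0
T = 2·6 = 12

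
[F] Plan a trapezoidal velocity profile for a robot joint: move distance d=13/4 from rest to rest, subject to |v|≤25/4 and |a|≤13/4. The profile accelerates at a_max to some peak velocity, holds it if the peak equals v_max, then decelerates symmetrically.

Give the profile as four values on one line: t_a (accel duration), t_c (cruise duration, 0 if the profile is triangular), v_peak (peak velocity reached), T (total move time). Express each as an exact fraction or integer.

t_a=1 t_c=0 v_peak=13/4 T=2

vₘ²/aₘ = (25/4)²/(13/4) = 625/52
13/4 < 625/52 so t_c = 0
v_peak = √(13/4·13/4) = √(169/16) = 13/4
t_a = (13/4)/(13/4) = 1; t_c = 0
T = 2·1 = 2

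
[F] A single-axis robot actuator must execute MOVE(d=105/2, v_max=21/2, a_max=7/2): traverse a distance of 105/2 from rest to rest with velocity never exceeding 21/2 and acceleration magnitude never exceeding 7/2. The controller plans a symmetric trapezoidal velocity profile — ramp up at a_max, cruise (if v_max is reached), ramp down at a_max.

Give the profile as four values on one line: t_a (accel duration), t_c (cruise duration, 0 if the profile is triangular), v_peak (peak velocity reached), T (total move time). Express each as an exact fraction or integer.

t_a=3 t_c=2 v_peak=21/2 T=8

v_max²/a_max = (21/2)²/(7/2) = 63/2
105/2 ≥ 63/2 ⇒ cruise phase
t_a = (21/2)/(7/2) = 3; v_peak = 21/2
d_cruise = 105/2 − 63/2 = 21; t_c = 21/(21/2) = 2
T = 2·3 + 2 = 8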